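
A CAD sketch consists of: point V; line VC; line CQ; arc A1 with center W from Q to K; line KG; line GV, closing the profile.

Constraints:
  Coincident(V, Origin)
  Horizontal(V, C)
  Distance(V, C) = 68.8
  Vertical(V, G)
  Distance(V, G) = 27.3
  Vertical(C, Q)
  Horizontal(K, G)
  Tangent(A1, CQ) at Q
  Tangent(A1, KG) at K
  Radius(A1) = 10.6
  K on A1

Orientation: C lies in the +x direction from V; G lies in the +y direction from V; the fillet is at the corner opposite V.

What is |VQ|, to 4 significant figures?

70.80

V is at the origin; V and C share the same y with |VC| = 68.8 and C on the +x side, so C = (68.80, 0.000). V and G share the same x with |VG| = 27.3 and G on the +y side, so G = (0.000, 27.30). The virtual corner opposite V is at (68.80, 27.30). Tangency of A1 to CQ means the radius WQ is perpendicular to CQ and the tangent condition forces WK to be normal to KG, with radius 10.6, so the center W sits 10.6 in from both sides at W = (58.20, 16.70). That places the tangent points at Q = (68.80, 16.70) on CQ and K = (58.20, 27.30) on KG. Then |VQ| = |Q − V| = 70.80.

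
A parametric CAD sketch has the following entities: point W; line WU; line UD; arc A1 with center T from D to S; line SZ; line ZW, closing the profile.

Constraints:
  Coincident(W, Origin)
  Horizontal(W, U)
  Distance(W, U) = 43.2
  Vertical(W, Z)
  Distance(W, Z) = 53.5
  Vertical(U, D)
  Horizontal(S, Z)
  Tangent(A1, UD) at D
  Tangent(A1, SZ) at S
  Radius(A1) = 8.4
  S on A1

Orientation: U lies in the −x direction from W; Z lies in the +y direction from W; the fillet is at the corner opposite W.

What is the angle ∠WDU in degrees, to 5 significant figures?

43.767°

W is at the origin; WU is horizontal with |WU| = 43.2 and U on the −x side, so U = (-43.200, 0.0000). W and Z share the same x with |WZ| = 53.5 and Z on the +y side, so Z = (0.0000, 53.500). The virtual corner opposite W is at (-43.200, 53.500). Tangency of A1 to UD means the radius TD is perpendicular to UD and since A1 is tangent to SZ there, TS ⟂ SZ, with radius 8.4, so the center T sits 8.4 in from both sides at T = (-34.800, 45.100). That places the tangent points at D = (-43.200, 45.100) on UD and S = (-34.800, 53.500) on SZ. Then cos ∠WDU = DW·DU / (|DW||DU|), giving 43.767°.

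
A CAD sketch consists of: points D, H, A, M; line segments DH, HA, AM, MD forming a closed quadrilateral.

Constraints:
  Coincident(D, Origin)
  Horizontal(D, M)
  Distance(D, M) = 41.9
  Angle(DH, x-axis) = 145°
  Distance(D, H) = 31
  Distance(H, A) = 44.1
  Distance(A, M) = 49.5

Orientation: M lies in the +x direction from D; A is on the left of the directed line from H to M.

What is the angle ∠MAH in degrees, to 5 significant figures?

95.910°

D is at the origin; DM is horizontal with |DM| = 41.9 and M in +x, so M = (41.9, 0). DH runs at 145.0° with |DH| = 31.0, so H = (-25.394, 17.781). A is determined by |HA| = 44.1 and |AM| = 49.5 together: it lies at the intersection of circle(H, 44.1) and circle(M, 49.5). With |HM| = 69.603, the foot of the radical line on HM is 31.171 from H and the perpendicular offset is √(44.1² − 31.171²) = 31.196. Taking the left-of-HM solution: A = (12.712, 39.979).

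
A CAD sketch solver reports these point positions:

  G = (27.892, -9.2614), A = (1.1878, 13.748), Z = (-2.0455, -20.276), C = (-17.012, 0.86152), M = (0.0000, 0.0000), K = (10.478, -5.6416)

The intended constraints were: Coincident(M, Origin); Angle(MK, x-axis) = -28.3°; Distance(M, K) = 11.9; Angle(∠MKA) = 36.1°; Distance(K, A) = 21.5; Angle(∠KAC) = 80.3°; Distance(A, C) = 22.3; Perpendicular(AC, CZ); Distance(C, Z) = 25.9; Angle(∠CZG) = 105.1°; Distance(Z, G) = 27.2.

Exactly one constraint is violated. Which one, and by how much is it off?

Distance(Z, G) = 27.2 — off by 4.70.

M = (0.00, 0.00) ✓; MK at -28.30° ✓; |MK| = 11.90 ✓; ∠MKA = 36.10° ✓; |KA| = 21.50 ✓; ∠KAC = 80.30° ✓; |AC| = 22.30 ✓; ∠(AC, CZ) = 90.00° ✓; |CZ| = 25.90 ✓; ∠CZG = 105.1° ✓; |ZG| = 31.90 ✗.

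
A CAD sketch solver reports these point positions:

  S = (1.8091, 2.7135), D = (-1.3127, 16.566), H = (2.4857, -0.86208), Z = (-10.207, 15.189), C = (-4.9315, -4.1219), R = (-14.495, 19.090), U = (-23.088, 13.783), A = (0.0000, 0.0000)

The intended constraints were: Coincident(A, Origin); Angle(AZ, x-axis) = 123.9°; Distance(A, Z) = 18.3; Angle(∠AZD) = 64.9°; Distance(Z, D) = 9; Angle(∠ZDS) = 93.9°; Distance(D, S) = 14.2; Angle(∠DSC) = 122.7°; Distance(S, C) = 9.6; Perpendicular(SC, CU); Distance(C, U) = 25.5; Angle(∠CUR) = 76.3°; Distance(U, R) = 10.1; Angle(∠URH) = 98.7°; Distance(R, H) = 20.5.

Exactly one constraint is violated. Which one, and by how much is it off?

Distance(R, H) = 20.5 — off by 5.70.

A = (0.00, 0.00) ✓; AZ at 123.9° ✓; |AZ| = 18.30 ✓; ∠AZD = 64.90° ✓; |ZD| = 9.000 ✓; ∠ZDS = 93.90° ✓; |DS| = 14.20 ✓; ∠DSC = 122.7° ✓; |SC| = 9.600 ✓; ∠(SC, CU) = 90.00° ✓; |CU| = 25.50 ✓; ∠CUR = 76.30° ✓; |UR| = 10.10 ✓; ∠URH = 98.70° ✓; |RH| = 26.20 ✗.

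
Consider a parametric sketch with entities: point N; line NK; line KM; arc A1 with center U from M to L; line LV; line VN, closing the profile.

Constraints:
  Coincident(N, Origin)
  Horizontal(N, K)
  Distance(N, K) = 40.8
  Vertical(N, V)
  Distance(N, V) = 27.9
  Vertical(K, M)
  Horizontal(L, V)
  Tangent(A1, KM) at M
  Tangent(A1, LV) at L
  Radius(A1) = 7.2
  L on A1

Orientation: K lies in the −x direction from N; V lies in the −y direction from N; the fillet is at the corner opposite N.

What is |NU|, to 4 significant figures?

39.46

N is at the origin; N and K share the same y with |NK| = 40.8 and K on the −x side, so K = (-40.80, 0.000). NV is vertical with |NV| = 27.9 and V on the −y side, so V = (0.000, -27.90). The virtual corner opposite N is at (-40.80, -27.90). The tangent condition forces UM to be normal to KM and A1 meets LV tangentially, so UL is at right angles to LV, with radius 7.2, so the center U sits 7.2 in from both sides at U = (-33.60, -20.70). Then |NU| = |U − N| = 39.46.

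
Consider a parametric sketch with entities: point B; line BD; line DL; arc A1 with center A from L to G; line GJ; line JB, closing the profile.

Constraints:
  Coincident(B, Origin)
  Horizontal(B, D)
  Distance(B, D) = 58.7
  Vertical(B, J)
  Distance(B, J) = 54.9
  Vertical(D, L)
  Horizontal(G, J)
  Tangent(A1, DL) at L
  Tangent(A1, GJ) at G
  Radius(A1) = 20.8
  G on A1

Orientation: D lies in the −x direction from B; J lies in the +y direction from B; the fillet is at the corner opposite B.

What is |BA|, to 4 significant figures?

50.98

B and J share the same x with |BJ| = 54.9 and J on the +y side, so J = (0.000, 54.90). The virtual corner opposite B is at (-58.70, 54.90). A1 meets DL tangentially, so AL is at right angles to DL and since A1 is tangent to GJ there, AG ⟂ GJ, with radius 20.8, so the center A sits 20.8 in from both sides at A = (-37.90, 34.10). Then |BA| = |A − B| = 50.98.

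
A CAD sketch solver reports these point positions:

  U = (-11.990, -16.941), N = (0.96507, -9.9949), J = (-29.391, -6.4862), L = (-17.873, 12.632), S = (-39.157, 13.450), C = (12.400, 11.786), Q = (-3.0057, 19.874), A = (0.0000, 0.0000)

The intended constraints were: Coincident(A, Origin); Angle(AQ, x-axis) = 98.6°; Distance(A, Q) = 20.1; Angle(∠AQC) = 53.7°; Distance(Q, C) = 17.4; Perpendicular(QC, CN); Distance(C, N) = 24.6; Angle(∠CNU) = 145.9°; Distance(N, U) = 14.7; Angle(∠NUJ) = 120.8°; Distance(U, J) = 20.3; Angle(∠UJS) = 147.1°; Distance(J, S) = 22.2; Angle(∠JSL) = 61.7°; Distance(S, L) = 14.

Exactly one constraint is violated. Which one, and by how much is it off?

Distance(S, L) = 14 — off by 7.30.

A = (0.00, 0.00) ✓; AQ at 98.60° ✓; |AQ| = 20.10 ✓; ∠AQC = 53.70° ✓; |QC| = 17.40 ✓; ∠(QC, CN) = 90.00° ✓; |CN| = 24.60 ✓; ∠CNU = 145.9° ✓; |NU| = 14.70 ✓; ∠NUJ = 120.8° ✓; |UJ| = 20.30 ✓; ∠UJS = 147.1° ✓; |JS| = 22.20 ✓; ∠JSL = 61.70° ✓; |SL| = 21.30 ✗.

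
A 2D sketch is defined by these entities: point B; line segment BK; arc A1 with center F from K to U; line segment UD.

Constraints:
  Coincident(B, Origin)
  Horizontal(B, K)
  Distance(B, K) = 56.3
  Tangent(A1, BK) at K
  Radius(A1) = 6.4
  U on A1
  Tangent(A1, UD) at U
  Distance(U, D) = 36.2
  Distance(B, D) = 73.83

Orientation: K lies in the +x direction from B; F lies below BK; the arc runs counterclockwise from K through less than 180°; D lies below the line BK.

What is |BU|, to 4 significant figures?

50.80

Checks: |BK| = 56.30 ✓; |FU| = 6.400 ✓; ∠(FU, UD) = 90.00° ✓; |UD| = 36.20 ✓; |BD| = 73.83 ✓.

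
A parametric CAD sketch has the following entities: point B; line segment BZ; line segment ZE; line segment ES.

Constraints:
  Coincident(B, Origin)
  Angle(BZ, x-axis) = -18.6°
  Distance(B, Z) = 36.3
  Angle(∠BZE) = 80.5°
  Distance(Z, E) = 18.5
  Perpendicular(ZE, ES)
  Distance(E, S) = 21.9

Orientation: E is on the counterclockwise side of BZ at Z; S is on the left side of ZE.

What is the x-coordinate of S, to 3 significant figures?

15.7

∠BZE = 80.5°, so ZE runs at -18.6° + (180° − 80.5°) = 80.9° from the x-axis; with |ZE| = 18.5, E = Z + 18.5·(cos 80.9°, sin 80.9°) = (37.3, 6.69). The perpendicularity gives ES at right angles to ZE; with |ES| = 21.9 on the left of ZE, S = E + 21.9·(-0.987, 0.158) = (15.7, 10.2). So S.x = 15.7.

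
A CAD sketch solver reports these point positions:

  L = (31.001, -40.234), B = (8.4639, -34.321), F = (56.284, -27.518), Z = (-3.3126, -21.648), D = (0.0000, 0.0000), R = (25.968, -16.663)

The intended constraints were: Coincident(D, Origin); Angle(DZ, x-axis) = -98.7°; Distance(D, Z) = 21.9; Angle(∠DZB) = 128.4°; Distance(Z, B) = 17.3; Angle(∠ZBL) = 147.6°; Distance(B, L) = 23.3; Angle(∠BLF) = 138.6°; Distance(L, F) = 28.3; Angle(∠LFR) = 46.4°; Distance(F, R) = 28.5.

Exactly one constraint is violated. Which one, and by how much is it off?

Distance(F, R) = 28.5 — off by 3.70.

D = (0.00, 0.00) ✓; DZ at -98.70° ✓; |DZ| = 21.90 ✓; ∠DZB = 128.4° ✓; |ZB| = 17.30 ✓; ∠ZBL = 147.6° ✓; |BL| = 23.30 ✓; ∠BLF = 138.6° ✓; |LF| = 28.30 ✓; ∠LFR = 46.40° ✓; |FR| = 32.20 ✗.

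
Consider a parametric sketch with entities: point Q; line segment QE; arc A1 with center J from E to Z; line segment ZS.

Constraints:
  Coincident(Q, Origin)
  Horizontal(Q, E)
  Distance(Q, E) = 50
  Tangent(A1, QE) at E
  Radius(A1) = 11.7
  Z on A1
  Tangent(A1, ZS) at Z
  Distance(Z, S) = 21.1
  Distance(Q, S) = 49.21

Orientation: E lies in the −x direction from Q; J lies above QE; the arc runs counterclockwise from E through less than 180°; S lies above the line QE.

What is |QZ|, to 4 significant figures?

39.89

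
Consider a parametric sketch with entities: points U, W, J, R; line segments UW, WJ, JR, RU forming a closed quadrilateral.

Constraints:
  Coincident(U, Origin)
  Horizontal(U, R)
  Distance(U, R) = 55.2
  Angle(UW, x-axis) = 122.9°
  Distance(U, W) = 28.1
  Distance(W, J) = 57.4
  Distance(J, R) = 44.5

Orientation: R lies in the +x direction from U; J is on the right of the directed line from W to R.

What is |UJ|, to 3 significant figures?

29.3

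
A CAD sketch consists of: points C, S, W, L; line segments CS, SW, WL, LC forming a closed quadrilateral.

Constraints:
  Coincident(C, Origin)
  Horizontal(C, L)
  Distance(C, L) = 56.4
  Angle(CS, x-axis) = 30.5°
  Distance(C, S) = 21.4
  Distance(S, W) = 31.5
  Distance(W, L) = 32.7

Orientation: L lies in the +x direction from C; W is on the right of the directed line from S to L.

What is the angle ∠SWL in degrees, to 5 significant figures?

75.881°

C is at the origin; C and L share the same y with |CL| = 56.4 and L in +x, so L = (56.4, 0). CS runs at 30.5° with |CS| = 21.4, so S = (18.439, 10.861). W is determined by |SW| = 31.5 and |WL| = 32.7 together: it lies at the intersection of circle(S, 31.5) and circle(L, 32.7). With |SL| = 39.484, the foot of the radical line on SL is 18.767 from S and the perpendicular offset is √(31.5² − 18.767²) = 25.299. Taking the right-of-SL solution: W = (29.522, -18.624).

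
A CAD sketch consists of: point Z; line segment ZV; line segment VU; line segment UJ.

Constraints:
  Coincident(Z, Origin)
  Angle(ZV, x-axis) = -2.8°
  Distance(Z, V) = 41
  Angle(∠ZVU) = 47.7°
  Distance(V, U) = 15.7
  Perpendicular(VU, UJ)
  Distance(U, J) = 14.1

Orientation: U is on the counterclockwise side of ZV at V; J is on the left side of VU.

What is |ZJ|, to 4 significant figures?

20.12

Z is at the origin; ZV runs at -2.8° with length 41.0, so V = 41.0·(cos -2.8°, sin -2.8°) = (40.95, -2.003). ∠ZVU = 47.7°, so VU runs at -2.8° + (180° − 47.7°) = 129.5° from the x-axis; with |VU| = 15.7, U = V + 15.7·(cos 129.5°, sin 129.5°) = (30.96, 10.11). VU ⟂ UJ; with |UJ| = 14.1 on the left of VU, J = U + 14.1·(-0.7716, -0.6361) = (20.08, 1.143). Then |ZJ| = |J − Z| = 20.12.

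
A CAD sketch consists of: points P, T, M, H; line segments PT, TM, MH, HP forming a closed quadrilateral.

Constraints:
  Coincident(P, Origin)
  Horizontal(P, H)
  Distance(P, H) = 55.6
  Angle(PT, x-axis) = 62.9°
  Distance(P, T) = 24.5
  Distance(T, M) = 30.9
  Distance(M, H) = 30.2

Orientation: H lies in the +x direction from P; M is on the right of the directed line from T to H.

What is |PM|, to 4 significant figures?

26.43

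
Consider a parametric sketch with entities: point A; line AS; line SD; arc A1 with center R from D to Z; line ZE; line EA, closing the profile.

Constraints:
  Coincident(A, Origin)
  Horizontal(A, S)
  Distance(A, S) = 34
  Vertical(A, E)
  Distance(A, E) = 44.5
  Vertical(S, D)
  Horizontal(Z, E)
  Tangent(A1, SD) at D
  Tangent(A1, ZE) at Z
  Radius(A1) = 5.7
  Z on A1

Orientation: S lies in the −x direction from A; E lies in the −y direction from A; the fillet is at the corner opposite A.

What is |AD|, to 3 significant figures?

51.6

The virtual corner opposite A is at (-34.0, -44.5). Tangency of A1 to SD means the radius RD is perpendicular to SD and the tangent condition forces RZ to be normal to ZE, with radius 5.7, so the center R sits 5.7 in from both sides at R = (-28.3, -38.8). That places the tangent points at D = (-34.0, -38.8) on SD and Z = (-28.3, -44.5) on ZE. Then |AD| = |D − A| = 51.6.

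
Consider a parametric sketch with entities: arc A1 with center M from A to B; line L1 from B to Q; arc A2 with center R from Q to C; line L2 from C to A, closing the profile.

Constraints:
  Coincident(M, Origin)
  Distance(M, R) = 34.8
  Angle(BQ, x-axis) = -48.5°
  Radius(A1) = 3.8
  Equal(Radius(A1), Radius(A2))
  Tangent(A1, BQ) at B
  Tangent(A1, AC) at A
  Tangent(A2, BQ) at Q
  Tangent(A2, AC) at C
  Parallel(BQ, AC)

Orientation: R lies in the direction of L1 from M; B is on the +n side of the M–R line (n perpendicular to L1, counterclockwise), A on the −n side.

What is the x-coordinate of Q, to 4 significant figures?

25.91

The slot axis is L1's direction at -48.5°, so u = (cos -48.5°, sin -48.5°) = (0.6626, -0.7490) and n = (−sin -48.5°, cos -48.5°) = (0.7490, 0.6626). M is at the origin and R lies 34.8 along u from M, so R = 34.8·u = (23.06, -26.06). Tangency of A1 to both parallel lines with radius 3.8 puts B and A at M ± 3.8·n: B = (2.846, 2.518), A = (-2.846, -2.518). Equal radii place Q and C the same way about R: Q = R + 3.8·n = (25.91, -23.55), C = R − 3.8·n = (20.21, -28.58). So Q.x = 25.91.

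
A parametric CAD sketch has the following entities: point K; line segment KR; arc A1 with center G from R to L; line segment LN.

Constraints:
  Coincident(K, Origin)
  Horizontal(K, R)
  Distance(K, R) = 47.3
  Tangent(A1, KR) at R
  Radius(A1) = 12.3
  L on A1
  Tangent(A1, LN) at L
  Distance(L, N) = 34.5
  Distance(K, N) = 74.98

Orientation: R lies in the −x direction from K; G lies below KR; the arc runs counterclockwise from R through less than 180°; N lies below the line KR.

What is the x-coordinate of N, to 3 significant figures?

-58.2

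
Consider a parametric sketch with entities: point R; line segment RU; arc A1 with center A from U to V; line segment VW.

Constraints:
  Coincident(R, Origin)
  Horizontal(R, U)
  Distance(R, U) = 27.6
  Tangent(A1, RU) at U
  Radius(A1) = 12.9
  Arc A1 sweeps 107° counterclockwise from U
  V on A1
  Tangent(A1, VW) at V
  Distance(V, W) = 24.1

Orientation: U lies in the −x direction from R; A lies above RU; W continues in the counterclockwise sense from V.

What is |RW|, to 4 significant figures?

45.56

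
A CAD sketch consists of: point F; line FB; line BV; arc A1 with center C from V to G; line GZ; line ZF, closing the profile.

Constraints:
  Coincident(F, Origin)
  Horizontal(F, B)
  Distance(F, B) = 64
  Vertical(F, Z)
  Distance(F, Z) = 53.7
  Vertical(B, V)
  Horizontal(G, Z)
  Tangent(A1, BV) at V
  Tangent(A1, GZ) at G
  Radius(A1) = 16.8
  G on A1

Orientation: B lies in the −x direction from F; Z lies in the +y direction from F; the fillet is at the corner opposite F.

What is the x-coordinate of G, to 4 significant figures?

-47.20

F is at the origin; F and B share the same y with |FB| = 64.0 and B on the −x side, so B = (-64.00, 0.000). FZ is vertical with |FZ| = 53.7 and Z on the +y side, so Z = (0.000, 53.70). The virtual corner opposite F is at (-64.00, 53.70). Tangency of A1 to BV means the radius CV is perpendicular to BV and since A1 is tangent to GZ there, CG ⟂ GZ, with radius 16.8, so the center C sits 16.8 in from both sides at C = (-47.20, 36.90). That places the tangent points at V = (-64.00, 36.90) on BV and G = (-47.20, 53.70) on GZ. So G.x = -47.20.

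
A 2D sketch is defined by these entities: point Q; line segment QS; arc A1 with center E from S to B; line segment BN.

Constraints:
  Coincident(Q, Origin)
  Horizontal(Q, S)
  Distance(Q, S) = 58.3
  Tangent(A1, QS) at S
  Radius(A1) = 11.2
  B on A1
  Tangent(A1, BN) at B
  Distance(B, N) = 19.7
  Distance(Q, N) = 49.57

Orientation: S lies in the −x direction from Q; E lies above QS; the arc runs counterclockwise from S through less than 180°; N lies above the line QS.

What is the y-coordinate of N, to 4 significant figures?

26.70

Checks: |EB| = 11.20 ✓; ∠(EB, BN) = 90.00° ✓; |BN| = 19.70 ✓; |QN| = 49.57 ✓.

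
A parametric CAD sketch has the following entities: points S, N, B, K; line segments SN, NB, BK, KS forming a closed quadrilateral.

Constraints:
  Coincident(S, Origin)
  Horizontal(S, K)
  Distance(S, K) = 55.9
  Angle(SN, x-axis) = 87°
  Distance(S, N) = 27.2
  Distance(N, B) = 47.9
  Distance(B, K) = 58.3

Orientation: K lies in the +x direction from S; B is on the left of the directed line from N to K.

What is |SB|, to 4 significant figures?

68.63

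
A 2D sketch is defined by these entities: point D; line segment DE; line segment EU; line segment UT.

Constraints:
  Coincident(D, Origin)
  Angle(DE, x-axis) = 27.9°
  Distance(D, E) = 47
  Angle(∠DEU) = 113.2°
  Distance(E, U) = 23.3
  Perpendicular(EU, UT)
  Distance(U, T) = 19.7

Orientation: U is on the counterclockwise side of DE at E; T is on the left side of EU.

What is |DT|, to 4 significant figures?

47.97

D is at the origin; DE runs at 27.9° with length 47.0, so E = 47.0·(cos 27.9°, sin 27.9°) = (41.54, 21.99). ∠DEU = 113.2°, so EU runs at 27.9° + (180° − 113.2°) = 94.70° from the x-axis; with |EU| = 23.3, U = E + 23.3·(cos 94.70°, sin 94.70°) = (39.63, 45.21). EU ⟂ UT; with |UT| = 19.7 on the left of EU, T = U + 19.7·(-0.9966, -0.08194) = (19.99, 43.60). Then |DT| = |T − D| = 47.97.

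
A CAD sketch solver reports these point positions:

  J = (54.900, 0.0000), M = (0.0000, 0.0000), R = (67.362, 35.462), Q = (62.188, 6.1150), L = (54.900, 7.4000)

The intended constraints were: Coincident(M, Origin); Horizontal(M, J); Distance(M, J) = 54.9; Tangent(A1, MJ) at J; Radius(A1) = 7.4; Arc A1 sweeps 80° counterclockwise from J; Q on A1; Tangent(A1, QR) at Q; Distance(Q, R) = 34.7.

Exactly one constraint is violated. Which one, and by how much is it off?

Distance(Q, R) = 34.7 — off by 4.90.

M = (0.00, 0.00) ✓; M.y = 0.00, J.y = 0.00 ✓; |MJ| = 54.90 ✓; ∠(LJ, JM) = 90.00° ✓; |LJ| = 7.400 ✓; bearing(L→Q) − bearing(L→J) = 80.00° ✓; |LQ| = 7.400 ✓; ∠(LQ, QR) = 90.00° ✓; |QR| = 29.80 ✗.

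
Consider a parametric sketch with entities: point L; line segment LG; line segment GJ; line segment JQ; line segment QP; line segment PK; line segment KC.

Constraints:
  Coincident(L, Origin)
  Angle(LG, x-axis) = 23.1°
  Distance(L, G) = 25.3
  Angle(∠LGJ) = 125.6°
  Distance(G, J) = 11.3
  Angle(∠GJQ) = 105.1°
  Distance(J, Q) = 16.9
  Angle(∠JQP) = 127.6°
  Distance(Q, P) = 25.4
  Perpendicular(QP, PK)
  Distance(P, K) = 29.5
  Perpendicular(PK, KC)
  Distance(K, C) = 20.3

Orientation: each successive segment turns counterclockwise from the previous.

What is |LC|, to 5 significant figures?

18.485

QP ⟂ PK, so PK runs at -65.200°; with |PK| = 29.5, K = (0.056700, -8.6455). The perpendicularity gives KC at right angles to PK, so KC runs at 24.800°; with |KC| = 20.3, C = (18.485, -0.13066). Then |LC| = |C − L| = 18.485.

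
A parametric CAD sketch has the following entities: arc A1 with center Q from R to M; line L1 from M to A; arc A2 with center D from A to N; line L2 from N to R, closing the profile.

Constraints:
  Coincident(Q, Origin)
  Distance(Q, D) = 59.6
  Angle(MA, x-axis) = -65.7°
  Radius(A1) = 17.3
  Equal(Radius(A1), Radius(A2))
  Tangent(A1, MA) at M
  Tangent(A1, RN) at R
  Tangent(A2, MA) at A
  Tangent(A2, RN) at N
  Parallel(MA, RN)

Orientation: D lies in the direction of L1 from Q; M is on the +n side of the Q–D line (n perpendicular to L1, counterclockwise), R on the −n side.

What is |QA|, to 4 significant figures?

62.06

Tangency of A1 to both parallel lines with radius 17.3 puts M and R at Q ± 17.3·n: M = (15.77, 7.119), R = (-15.77, -7.119). Equal radii place A and N the same way about D: A = D + 17.3·n = (40.29, -47.20), N = D − 17.3·n = (8.759, -61.44). Then |QA| = |A − Q| = 62.06.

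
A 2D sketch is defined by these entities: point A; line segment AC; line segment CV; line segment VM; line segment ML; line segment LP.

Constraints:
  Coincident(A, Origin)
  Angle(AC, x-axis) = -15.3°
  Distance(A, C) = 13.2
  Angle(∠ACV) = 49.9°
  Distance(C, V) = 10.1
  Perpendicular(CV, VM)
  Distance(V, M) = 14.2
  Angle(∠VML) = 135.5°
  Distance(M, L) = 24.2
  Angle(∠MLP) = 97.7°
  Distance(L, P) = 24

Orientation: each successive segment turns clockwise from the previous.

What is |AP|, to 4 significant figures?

35.28

∠VML = 135.5° gives ML at 80.10° from the x-axis; with |ML| = 24.2, L = (0.5158, 26.31). ∠MLP = 97.7° gives LP at -2.200° from the x-axis; with |LP| = 24.0, P = (24.50, 25.39). Then |AP| = |P − A| = 35.28.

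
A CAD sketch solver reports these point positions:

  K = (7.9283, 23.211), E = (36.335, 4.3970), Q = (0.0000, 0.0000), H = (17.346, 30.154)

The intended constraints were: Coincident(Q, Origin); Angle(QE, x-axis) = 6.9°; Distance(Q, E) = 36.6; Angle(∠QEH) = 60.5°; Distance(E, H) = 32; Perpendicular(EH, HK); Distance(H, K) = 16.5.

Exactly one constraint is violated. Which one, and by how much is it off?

Distance(H, K) = 16.5 — off by 4.80.

Q = (0.00, 0.00) ✓; QE at 6.900° ✓; |QE| = 36.60 ✓; ∠QEH = 60.50° ✓; |EH| = 32.00 ✓; ∠(EH, HK) = 90.00° ✓; |HK| = 11.70 ✗.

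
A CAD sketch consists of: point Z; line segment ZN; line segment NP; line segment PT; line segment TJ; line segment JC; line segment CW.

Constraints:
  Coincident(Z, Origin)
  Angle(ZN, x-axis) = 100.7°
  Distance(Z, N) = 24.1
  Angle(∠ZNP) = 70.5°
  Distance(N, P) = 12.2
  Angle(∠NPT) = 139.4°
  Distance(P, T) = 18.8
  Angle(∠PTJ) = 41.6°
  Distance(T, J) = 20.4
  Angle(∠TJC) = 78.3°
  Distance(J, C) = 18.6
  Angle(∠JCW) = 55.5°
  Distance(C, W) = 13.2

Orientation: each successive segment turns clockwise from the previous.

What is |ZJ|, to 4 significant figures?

10.32

Z is at the origin; ZN runs at 100.7° with length 24.1, so N = (-4.475, 23.68). ∠ZNP = 70.5° gives NP at -8.800° from the x-axis; with |NP| = 12.2, P = (7.582, 21.81). ∠NPT = 139.4° gives PT at -49.40° from the x-axis; with |PT| = 18.8, T = (19.82, 7.540). ∠PTJ = 41.6° gives TJ at 172.2° from the x-axis; with |TJ| = 20.4, J = (-0.3949, 10.31). Then |ZJ| = |J − Z| = 10.32.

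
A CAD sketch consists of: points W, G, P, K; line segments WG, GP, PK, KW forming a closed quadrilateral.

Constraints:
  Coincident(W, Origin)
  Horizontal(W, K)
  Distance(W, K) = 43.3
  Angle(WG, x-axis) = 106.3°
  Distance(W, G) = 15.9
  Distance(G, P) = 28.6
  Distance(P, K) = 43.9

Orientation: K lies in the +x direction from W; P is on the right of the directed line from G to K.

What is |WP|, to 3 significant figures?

12.8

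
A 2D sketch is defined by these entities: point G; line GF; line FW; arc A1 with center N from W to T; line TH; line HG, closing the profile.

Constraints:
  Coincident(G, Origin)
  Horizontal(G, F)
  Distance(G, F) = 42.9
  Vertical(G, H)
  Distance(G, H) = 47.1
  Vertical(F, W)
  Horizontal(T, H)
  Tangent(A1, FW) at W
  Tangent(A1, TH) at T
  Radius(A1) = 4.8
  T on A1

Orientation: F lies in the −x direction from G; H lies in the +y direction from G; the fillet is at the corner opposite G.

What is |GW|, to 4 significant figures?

60.25

G is at the origin; GF is horizontal with |GF| = 42.9 and F on the −x side, so F = (-42.90, 0.000). GH is vertical with |GH| = 47.1 and H on the +y side, so H = (0.000, 47.10). The virtual corner opposite G is at (-42.90, 47.10). Tangency of A1 to FW means the radius NW is perpendicular to FW and since A1 is tangent to TH there, NT ⟂ TH, with radius 4.8, so the center N sits 4.8 in from both sides at N = (-38.10, 42.30). That places the tangent points at W = (-42.90, 42.30) on FW and T = (-38.10, 47.10) on TH. Then |GW| = |W − G| = 60.25.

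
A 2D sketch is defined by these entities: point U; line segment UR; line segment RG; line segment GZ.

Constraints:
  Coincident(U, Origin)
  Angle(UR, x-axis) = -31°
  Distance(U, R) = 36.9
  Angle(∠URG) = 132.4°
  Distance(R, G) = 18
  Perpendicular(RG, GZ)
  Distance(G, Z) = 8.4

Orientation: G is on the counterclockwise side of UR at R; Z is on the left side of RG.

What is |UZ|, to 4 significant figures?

46.84

∠URG = 132.4°, so RG runs at -31.0° + (180° − 132.4°) = 16.60° from the x-axis; with |RG| = 18.0, G = R + 18.0·(cos 16.60°, sin 16.60°) = (48.88, -13.86). RG ⟂ GZ; with |GZ| = 8.4 on the left of RG, Z = G + 8.4·(-0.2857, 0.9583) = (46.48, -5.813). Then |UZ| = |Z − U| = 46.84.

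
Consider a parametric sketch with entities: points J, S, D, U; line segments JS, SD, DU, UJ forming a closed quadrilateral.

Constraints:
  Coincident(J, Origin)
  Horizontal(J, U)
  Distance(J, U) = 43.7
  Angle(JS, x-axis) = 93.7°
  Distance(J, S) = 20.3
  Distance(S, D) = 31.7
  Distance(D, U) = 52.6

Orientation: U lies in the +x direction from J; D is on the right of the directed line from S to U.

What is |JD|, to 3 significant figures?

13.3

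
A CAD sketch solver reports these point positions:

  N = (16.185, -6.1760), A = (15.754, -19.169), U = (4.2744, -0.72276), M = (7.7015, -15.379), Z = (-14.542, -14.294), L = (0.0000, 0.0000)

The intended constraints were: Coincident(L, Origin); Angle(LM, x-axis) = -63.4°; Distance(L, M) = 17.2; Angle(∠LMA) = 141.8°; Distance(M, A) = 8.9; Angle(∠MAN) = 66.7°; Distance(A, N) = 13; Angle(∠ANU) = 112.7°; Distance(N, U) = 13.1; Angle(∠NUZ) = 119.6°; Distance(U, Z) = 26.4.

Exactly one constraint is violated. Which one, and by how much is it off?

Distance(U, Z) = 26.4 — off by 3.20.

L = (0.00, 0.00) ✓; LM at -63.40° ✓; |LM| = 17.20 ✓; ∠LMA = 141.8° ✓; |MA| = 8.900 ✓; ∠MAN = 66.70° ✓; |AN| = 13.00 ✓; ∠ANU = 112.7° ✓; |NU| = 13.10 ✓; ∠NUZ = 119.6° ✓; |UZ| = 23.20 ✗.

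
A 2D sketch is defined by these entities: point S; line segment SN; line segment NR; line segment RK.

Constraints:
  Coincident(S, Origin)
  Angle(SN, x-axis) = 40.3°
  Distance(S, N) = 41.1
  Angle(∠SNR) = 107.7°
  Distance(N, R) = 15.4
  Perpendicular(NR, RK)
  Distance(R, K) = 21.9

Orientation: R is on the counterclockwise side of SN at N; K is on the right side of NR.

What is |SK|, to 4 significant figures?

67.13

∠SNR = 107.7°, so NR runs at 40.3° + (180° − 107.7°) = 112.6° from the x-axis; with |NR| = 15.4, R = N + 15.4·(cos 112.6°, sin 112.6°) = (25.43, 40.80). NR ⟂ RK; with |RK| = 21.9 on the right of NR, K = R + 21.9·(0.9232, 0.3843) = (45.65, 49.22). Then |SK| = |K − S| = 67.13.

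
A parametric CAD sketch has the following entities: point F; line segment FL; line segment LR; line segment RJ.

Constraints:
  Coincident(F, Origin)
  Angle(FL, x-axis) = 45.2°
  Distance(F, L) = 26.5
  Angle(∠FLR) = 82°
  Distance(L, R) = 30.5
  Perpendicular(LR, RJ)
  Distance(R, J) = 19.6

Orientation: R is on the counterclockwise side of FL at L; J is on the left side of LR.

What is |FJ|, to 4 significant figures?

27.62

∠FLR = 82.0°, so LR runs at 45.2° + (180° − 82.0°) = 143.2° from the x-axis; with |LR| = 30.5, R = L + 30.5·(cos 143.2°, sin 143.2°) = (-5.750, 37.07). The perpendicularity gives RJ at right angles to LR; with |RJ| = 19.6 on the left of LR, J = R + 19.6·(-0.5990, -0.8007) = (-17.49, 21.38). Then |FJ| = |J − F| = 27.62.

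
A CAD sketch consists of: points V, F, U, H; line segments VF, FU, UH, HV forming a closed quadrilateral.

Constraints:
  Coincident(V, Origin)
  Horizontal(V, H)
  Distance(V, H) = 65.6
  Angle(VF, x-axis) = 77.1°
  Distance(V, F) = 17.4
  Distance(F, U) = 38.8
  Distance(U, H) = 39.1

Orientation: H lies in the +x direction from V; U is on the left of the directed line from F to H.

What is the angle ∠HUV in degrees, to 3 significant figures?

93.5°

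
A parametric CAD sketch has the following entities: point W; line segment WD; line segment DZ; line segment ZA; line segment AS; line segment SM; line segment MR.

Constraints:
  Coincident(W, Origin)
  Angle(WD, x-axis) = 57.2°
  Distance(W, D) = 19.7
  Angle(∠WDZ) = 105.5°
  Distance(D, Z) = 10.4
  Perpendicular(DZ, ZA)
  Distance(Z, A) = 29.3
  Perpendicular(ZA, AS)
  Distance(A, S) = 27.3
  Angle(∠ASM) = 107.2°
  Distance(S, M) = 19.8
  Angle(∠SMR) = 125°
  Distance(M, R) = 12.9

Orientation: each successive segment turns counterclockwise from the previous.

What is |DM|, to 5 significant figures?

25.013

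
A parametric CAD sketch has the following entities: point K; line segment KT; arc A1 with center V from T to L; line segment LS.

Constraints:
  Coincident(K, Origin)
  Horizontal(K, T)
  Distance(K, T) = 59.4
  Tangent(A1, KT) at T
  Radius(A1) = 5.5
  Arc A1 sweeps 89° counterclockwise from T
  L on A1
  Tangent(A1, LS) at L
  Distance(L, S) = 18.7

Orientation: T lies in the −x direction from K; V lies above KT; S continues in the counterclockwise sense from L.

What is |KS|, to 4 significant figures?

58.75

K is at the origin; K and T share the same y with |KT| = 59.4 and T on the −x side, so T = (-59.40, 0.000). Tangency of A1 to KT means the radius VT is perpendicular to KT, so V = T + (0, 5.5) = (-59.40, 5.500). On A1, T sits at bearing -90° from V; an 89° counterclockwise sweep puts L at bearing -1°, so L = V + 5.5·(cos -1°, sin -1°) = (-53.90, 5.404). Since A1 is tangent to LS there, VL ⟂ LS, so LS runs along (−sin -1°, cos -1°); with |LS| = 18.7, S = (-53.57, 24.10). Then |KS| = |S − K| = 58.75.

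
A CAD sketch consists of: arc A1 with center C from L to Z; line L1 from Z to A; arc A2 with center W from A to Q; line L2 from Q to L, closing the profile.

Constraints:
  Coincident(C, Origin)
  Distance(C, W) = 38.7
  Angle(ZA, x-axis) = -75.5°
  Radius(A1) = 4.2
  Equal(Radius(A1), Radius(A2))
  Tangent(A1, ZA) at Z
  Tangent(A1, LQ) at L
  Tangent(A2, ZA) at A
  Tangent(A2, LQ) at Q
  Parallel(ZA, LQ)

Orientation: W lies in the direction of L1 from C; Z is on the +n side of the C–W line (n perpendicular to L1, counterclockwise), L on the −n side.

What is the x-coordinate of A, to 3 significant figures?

13.8

Tangency of A1 to both parallel lines with radius 4.2 puts Z and L at C ± 4.2·n: Z = (4.07, 1.05), L = (-4.07, -1.05). Equal radii place A and Q the same way about W: A = W + 4.2·n = (13.8, -36.4), Q = W − 4.2·n = (5.62, -38.5). So A.x = 13.8.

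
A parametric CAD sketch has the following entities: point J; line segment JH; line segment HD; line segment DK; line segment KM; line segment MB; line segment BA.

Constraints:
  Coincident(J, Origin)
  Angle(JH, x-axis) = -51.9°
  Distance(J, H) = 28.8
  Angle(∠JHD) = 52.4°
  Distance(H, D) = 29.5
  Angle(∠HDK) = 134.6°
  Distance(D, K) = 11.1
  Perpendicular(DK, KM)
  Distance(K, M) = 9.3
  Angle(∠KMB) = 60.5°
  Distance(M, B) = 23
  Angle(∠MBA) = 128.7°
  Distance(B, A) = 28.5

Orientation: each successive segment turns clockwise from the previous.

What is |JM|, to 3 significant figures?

15.6

J is at the origin; JH runs at -51.9° with length 28.8, so H = (17.8, -22.7). ∠JHD = 52.4° gives HD at -180° from the x-axis; with |HD| = 29.5, D = (-11.7, -22.9). ∠HDK = 134.6° gives DK at 135° from the x-axis; with |DK| = 11.1, K = (-19.6, -15.1). DK is perpendicular to KM, so KM runs at 45.1°; with |KM| = 9.3, M = (-13.0, -8.50). Then |JM| = |M − J| = 15.6.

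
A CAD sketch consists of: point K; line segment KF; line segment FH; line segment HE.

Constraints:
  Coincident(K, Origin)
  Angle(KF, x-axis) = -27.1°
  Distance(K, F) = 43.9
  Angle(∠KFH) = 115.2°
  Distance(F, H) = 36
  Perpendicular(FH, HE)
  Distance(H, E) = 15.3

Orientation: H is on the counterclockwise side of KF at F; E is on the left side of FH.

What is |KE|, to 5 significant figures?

59.897

K is at the origin; KF runs at -27.1° with length 43.9, so F = 43.9·(cos -27.1°, sin -27.1°) = (39.080, -19.998). ∠KFH = 115.2°, so FH runs at -27.1° + (180° − 115.2°) = 37.700° from the x-axis; with |FH| = 36.0, H = F + 36.0·(cos 37.700°, sin 37.700°) = (67.564, 2.0166). FH ⟂ HE; with |HE| = 15.3 on the left of FH, E = H + 15.3·(-0.61153, 0.79122) = (58.208, 14.122). Then |KE| = |E − K| = 59.897.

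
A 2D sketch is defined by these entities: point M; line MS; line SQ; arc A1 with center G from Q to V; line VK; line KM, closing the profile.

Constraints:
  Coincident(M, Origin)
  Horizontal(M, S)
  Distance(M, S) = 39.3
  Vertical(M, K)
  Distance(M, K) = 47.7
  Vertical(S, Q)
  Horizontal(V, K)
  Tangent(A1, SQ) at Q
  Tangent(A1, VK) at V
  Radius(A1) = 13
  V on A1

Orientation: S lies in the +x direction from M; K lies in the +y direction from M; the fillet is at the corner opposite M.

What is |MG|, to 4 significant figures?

43.54

MK is vertical with |MK| = 47.7 and K on the +y side, so K = (0.000, 47.70). The virtual corner opposite M is at (39.30, 47.70). The tangent condition forces GQ to be normal to SQ and A1 meets VK tangentially, so GV is at right angles to VK, with radius 13.0, so the center G sits 13.0 in from both sides at G = (26.30, 34.70). Then |MG| = |G − M| = 43.54.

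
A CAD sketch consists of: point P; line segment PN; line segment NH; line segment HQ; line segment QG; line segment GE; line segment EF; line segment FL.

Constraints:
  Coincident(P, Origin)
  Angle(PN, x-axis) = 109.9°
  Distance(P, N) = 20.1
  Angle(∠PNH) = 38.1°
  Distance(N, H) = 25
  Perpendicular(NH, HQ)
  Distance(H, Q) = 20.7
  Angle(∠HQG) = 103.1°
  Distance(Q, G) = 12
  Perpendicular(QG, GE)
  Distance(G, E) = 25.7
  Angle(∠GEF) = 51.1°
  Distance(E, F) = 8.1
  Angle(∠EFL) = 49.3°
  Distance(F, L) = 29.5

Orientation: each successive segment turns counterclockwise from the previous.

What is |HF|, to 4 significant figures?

10.40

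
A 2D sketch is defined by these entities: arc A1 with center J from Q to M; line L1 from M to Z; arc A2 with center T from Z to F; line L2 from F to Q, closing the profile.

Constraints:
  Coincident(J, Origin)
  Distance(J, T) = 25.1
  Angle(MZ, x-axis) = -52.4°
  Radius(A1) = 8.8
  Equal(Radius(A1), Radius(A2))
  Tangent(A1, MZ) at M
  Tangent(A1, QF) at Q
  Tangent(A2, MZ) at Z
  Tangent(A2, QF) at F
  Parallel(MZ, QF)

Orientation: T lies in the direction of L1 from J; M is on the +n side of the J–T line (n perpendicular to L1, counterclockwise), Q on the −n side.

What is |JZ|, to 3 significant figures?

26.6

The slot axis is L1's direction at -52.4°, so u = (cos -52.4°, sin -52.4°) = (0.610, -0.792) and n = (−sin -52.4°, cos -52.4°) = (0.792, 0.610). J is at the origin and T lies 25.1 along u from J, so T = 25.1·u = (15.3, -19.9). Tangency of A1 to both parallel lines with radius 8.8 puts M and Q at J ± 8.8·n: M = (6.97, 5.37), Q = (-6.97, -5.37). Equal radii place Z and F the same way about T: Z = T + 8.8·n = (22.3, -14.5), F = T − 8.8·n = (8.34, -25.3). Then |JZ| = |Z − J| = 26.6.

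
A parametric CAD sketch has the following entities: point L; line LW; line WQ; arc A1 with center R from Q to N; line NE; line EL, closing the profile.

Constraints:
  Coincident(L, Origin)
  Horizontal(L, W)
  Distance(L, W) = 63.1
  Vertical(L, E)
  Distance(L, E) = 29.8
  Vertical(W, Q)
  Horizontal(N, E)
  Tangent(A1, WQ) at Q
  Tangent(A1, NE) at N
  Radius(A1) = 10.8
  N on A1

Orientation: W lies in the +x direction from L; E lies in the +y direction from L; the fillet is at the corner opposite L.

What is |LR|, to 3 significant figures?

55.6

L is at the origin; LW is horizontal with |LW| = 63.1 and W on the +x side, so W = (63.1, 0.00). L and E share the same x with |LE| = 29.8 and E on the +y side, so E = (0.00, 29.8). The virtual corner opposite L is at (63.1, 29.8). The tangent condition forces RQ to be normal to WQ and the tangent condition forces RN to be normal to NE, with radius 10.8, so the center R sits 10.8 in from both sides at R = (52.3, 19.0). Then |LR| = |R − L| = 55.6.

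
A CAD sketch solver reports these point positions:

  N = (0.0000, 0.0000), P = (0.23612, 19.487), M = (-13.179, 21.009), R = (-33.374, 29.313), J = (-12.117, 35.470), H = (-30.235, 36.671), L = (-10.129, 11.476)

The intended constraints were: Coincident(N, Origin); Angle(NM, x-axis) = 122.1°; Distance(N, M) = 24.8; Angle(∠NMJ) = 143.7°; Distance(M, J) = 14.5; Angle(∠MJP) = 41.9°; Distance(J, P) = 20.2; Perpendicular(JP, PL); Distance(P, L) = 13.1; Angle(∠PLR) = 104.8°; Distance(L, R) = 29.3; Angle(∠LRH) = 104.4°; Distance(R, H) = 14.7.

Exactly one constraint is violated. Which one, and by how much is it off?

Distance(R, H) = 14.7 — off by 6.70.

N = (0.00, 0.00) ✓; NM at 122.1° ✓; |NM| = 24.80 ✓; ∠NMJ = 143.7° ✓; |MJ| = 14.50 ✓; ∠MJP = 41.90° ✓; |JP| = 20.20 ✓; ∠(JP, PL) = 90.00° ✓; |PL| = 13.10 ✓; ∠PLR = 104.8° ✓; |LR| = 29.30 ✓; ∠LRH = 104.4° ✓; |RH| = 8.000 ✗.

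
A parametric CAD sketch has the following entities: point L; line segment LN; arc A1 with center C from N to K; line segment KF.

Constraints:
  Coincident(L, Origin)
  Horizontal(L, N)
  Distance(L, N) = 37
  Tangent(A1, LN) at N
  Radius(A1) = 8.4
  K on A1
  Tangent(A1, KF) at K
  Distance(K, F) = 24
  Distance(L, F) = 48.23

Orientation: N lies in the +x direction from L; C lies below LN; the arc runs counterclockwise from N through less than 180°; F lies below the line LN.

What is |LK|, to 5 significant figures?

30.649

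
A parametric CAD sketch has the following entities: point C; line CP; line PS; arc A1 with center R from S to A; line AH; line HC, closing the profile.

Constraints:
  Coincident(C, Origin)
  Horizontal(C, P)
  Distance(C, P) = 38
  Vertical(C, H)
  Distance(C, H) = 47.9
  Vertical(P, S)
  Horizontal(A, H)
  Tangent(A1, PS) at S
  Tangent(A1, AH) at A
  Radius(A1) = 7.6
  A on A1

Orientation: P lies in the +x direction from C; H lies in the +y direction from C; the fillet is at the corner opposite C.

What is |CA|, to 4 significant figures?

56.73

The virtual corner opposite C is at (38.00, 47.90). Since A1 is tangent to PS there, RS ⟂ PS and tangency of A1 to AH means the radius RA is perpendicular to AH, with radius 7.6, so the center R sits 7.6 in from both sides at R = (30.40, 40.30). That places the tangent points at S = (38.00, 40.30) on PS and A = (30.40, 47.90) on AH. Then |CA| = |A − C| = 56.73.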